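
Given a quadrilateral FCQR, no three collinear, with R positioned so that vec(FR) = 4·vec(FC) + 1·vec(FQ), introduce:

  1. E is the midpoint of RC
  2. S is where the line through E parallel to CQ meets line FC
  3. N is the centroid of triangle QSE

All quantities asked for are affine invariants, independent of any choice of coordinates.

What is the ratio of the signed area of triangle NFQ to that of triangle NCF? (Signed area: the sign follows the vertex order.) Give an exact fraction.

Choose coordinates F = (0, 0), C = (1, 0), Q = (0, 1), R = (4, 1).
1. E is the midpoint of RC ⇒ E = (5/2, 1/2)
2. S is where the line through E parallel to CQ meets line FC ⇒ S = (3, 0)
3. N is the centroid of triangle QSE ⇒ N = (11/6, 1/2)
2·[NFQ] = -11/6, 2·[NCF] = -1/2
[NFQ]:[NCF] = -11/6:-1/2 = 11/3

[NFQ]:[NCF] = 11/3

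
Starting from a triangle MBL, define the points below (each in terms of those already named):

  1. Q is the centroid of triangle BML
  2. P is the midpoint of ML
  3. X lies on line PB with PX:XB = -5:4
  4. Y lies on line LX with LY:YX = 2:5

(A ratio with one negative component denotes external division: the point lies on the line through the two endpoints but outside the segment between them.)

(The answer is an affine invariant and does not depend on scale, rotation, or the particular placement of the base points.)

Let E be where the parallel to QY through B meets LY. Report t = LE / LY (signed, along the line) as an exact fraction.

t = 19/14

Choose coordinates M = (0, 0), B = (1, 0), L = (0, 1).
1. Q is the centroid of triangle BML ⇒ Q = (1/3, 1/3)
2. P is the midpoint of ML ⇒ P = (0, 1/2)
3. X lies on line PB with PX:XB = -5:4 ⇒ X = (5, -2)
4. Y lies on line LX with LY:YX = 2:5 ⇒ Y = (10/7, 1/7)
through B parallel to QY: direction (23/21, -4/21); meets LY at E = (95/49, -8/49)
E = L + t·(Y−L) with t = 19/14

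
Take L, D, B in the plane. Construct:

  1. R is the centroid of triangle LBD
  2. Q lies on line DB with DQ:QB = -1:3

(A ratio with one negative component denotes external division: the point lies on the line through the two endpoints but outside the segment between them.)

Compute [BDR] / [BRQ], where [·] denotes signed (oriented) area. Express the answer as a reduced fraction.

Work in coordinates with L = (0, 0), D = (1, 0), B = (0, 1).
1. R is the centroid of triangle LBD ⇒ R = (1/3, 1/3)
2. Q lies on line DB with DQ:QB = -1:3 ⇒ Q = (3/2, -1/2)
2·[BDR] = -1/3, 2·[BRQ] = 1/2
[BDR]:[BRQ] = -1/3:1/2 = -2/3

[BDR]:[BRQ] = -2/3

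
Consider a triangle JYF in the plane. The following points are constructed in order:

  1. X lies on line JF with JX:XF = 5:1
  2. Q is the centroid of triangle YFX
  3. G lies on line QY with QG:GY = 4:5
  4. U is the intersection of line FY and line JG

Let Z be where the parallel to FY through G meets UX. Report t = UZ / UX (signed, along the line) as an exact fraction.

Assign J = (0, 0), Y = (1, 0), F = (0, 1) — the answer is frame-independent, so this choice is without loss of generality.
1. X lies on line JF with JX:XF = 5:1 ⇒ X = (0, 5/6)
2. Q is the centroid of triangle YFX ⇒ Q = (1/3, 11/18)
3. G lies on line QY with QG:GY = 4:5 ⇒ G = (17/27, 55/162)
4. U is the intersection of line FY and line JG ⇒ U = (102/157, 55/157)
through G parallel to FY: direction (1, -1); meets UX at Z = (748/1413, 11185/25434)
Z = U + t·(X−U) with t = 5/27

t = 5/27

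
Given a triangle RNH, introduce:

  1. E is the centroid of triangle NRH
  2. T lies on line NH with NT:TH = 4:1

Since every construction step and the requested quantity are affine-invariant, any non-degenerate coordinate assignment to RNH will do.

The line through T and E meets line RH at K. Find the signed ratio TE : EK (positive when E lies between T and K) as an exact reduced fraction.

Work in coordinates with R = (0, 0), N = (1, 0), H = (0, 1).
1. E is the centroid of triangle NRH ⇒ E = (1/3, 1/3)
2. T lies on line NH with NT:TH = 4:1 ⇒ T = (1/5, 4/5)
line TE meets RH at K = (0, 3/2)
E = T + t·(K−T) with t = -2/3, so TE:EK = -2/3:5/3

TE:EK = -2/5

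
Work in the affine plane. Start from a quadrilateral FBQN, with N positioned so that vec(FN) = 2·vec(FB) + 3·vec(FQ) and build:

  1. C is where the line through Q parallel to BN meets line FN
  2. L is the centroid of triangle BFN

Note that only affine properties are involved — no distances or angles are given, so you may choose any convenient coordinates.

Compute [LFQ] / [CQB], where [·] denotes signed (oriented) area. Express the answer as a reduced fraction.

Choose coordinates F = (0, 0), B = (1, 0), Q = (0, 1), N = (2, 3).
1. C is where the line through Q parallel to BN meets line FN ⇒ C = (-2/3, -1)
2. L is the centroid of triangle BFN ⇒ L = (1, 1)
2·[LFQ] = -1, 2·[CQB] = -8/3
[LFQ]:[CQB] = -1:-8/3 = 3/8

[LFQ]:[CQB] = 3/8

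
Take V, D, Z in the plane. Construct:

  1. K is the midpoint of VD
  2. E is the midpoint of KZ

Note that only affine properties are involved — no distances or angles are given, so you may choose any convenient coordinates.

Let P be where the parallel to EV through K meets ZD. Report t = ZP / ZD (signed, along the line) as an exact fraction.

Work in coordinates with V = (0, 0), D = (1, 0), Z = (0, 1).
1. K is the midpoint of VD ⇒ K = (1/2, 0)
2. E is the midpoint of KZ ⇒ E = (1/4, 1/2)
through K parallel to EV: direction (-1/4, -1/2); meets ZD at P = (2/3, 1/3)
P = Z + t·(D−Z) with t = 2/3

t = 2/3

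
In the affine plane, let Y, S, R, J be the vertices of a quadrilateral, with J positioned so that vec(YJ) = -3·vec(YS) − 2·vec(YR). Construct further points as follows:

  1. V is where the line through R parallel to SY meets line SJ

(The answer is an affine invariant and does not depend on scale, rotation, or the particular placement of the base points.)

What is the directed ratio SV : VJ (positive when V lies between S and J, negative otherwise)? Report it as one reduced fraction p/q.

SV:VJ = -1/3

Choose coordinates Y = (0, 0), S = (1, 0), R = (0, 1), J = (-3, -2).
1. V is where the line through R parallel to SY meets line SJ ⇒ V = (3, 1)
V = S + t·(J−S) with t = -1/2, so SV:VJ = t:(1−t) = -1/2:3/2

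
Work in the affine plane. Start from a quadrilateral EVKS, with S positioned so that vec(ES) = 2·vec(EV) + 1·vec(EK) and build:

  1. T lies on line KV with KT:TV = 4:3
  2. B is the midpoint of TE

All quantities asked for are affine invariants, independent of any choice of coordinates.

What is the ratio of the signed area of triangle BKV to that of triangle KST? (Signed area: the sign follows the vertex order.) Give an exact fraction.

[BKV]:[KST] = 7/16

Choose coordinates E = (0, 0), V = (1, 0), K = (0, 1), S = (2, 1).
1. T lies on line KV with KT:TV = 4:3 ⇒ T = (4/7, 3/7)
2. B is the midpoint of TE ⇒ B = (2/7, 3/14)
2·[BKV] = -1/2, 2·[KST] = -8/7
[BKV]:[KST] = -1/2:-8/7 = 7/16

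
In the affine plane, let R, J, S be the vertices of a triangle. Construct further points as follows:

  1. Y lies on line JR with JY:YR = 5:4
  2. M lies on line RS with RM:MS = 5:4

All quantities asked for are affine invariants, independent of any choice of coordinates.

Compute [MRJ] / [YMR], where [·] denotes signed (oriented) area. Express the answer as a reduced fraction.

[MRJ]:[YMR] = 9/4

Work in coordinates with R = (0, 0), J = (1, 0), S = (0, 1).
1. Y lies on line JR with JY:YR = 5:4 ⇒ Y = (4/9, 0)
2. M lies on line RS with RM:MS = 5:4 ⇒ M = (0, 5/9)
2·[MRJ] = 5/9, 2·[YMR] = 20/81
[MRJ]:[YMR] = 5/9:20/81 = 9/4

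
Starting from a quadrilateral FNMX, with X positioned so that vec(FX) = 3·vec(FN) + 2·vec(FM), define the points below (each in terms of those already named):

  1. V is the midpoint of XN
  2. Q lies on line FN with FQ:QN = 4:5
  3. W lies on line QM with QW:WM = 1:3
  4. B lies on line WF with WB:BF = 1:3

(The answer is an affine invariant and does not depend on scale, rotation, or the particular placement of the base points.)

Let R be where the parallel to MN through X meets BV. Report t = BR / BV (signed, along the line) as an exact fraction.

t = 73/41

Work in coordinates with F = (0, 0), N = (1, 0), M = (0, 1), X = (3, 2).
1. V is the midpoint of XN ⇒ V = (2, 1)
2. Q lies on line FN with FQ:QN = 4:5 ⇒ Q = (4/9, 0)
3. W lies on line QM with QW:WM = 1:3 ⇒ W = (1/3, 1/4)
4. B lies on line WF with WB:BF = 1:3 ⇒ B = (1/4, 3/16)
through X parallel to MN: direction (1, -1); meets BV at R = (138/41, 67/41)
R = B + t·(V−B) with t = 73/41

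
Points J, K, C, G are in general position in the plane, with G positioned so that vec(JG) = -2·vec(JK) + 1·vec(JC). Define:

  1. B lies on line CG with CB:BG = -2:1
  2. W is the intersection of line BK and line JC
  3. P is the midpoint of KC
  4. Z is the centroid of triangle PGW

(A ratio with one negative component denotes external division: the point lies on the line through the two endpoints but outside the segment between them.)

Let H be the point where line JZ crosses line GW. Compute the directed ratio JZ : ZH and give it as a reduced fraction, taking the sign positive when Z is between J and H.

Work in coordinates with J = (0, 0), K = (1, 0), C = (0, 1), G = (-2, 1).
1. B lies on line CG with CB:BG = -2:1 ⇒ B = (-4, 1)
2. W is the intersection of line BK and line JC ⇒ W = (0, 1/5)
3. P is the midpoint of KC ⇒ P = (1/2, 1/2)
4. Z is the centroid of triangle PGW ⇒ Z = (-1/2, 17/30)
line JZ meets GW at H = (-3/11, 17/55)
Z = J + t·(H−J) with t = 11/6, so JZ:ZH = 11/6:-5/6

JZ:ZH = -11/5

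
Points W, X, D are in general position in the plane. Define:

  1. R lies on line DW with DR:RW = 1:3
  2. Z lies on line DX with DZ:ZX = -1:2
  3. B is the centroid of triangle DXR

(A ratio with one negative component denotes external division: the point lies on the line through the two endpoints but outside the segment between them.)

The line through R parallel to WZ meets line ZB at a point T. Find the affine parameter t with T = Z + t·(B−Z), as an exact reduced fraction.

Assign W = (0, 0), X = (1, 0), D = (0, 1) — the answer is frame-independent, so this choice is without loss of generality.
1. R lies on line DW with DR:RW = 1:3 ⇒ R = (0, 3/4)
2. Z lies on line DX with DZ:ZX = -1:2 ⇒ Z = (-1, 2)
3. B is the centroid of triangle DXR ⇒ B = (1/3, 7/12)
through R parallel to WZ: direction (-1, 2); meets ZB at T = (-1/5, 23/20)
T = Z + t·(B−Z) with t = 3/5

t = 3/5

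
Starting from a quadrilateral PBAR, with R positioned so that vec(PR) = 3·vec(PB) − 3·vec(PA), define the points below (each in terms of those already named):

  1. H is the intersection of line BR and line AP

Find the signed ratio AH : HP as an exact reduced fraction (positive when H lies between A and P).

Assign P = (0, 0), B = (1, 0), A = (0, 1), R = (3, -3) — the answer is frame-independent, so this choice is without loss of generality.
1. H is the intersection of line BR and line AP ⇒ H = (0, 3/2)
H = A + t·(P−A) with t = -1/2, so AH:HP = t:(1−t) = -1/2:3/2

AH:HP = -1/3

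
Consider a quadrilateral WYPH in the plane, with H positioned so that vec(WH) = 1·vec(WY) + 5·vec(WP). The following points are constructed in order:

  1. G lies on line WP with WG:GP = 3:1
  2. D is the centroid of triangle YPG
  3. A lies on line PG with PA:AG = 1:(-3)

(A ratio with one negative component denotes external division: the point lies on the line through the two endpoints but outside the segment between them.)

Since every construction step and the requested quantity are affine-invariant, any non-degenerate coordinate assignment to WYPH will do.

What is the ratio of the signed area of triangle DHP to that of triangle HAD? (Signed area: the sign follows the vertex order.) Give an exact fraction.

[DHP]:[HAD] = 21/22

Work in coordinates with W = (0, 0), Y = (1, 0), P = (0, 1), H = (1, 5).
1. G lies on line WP with WG:GP = 3:1 ⇒ G = (0, 3/4)
2. D is the centroid of triangle YPG ⇒ D = (1/3, 7/12)
3. A lies on line PG with PA:AG = 1:(-3) ⇒ A = (0, 9/8)
2·[DHP] = 7/4, 2·[HAD] = 11/6
[DHP]:[HAD] = 7/4:11/6 = 21/22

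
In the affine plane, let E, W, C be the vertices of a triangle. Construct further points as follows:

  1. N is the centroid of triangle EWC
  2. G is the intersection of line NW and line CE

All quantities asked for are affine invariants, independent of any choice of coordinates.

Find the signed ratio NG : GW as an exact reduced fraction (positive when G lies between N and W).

NG:GW = -1/3

Choose coordinates E = (0, 0), W = (1, 0), C = (0, 1).
1. N is the centroid of triangle EWC ⇒ N = (1/3, 1/3)
2. G is the intersection of line NW and line CE ⇒ G = (0, 1/2)
G = N + t·(W−N) with t = -1/2, so NG:GW = t:(1−t) = -1/2:3/2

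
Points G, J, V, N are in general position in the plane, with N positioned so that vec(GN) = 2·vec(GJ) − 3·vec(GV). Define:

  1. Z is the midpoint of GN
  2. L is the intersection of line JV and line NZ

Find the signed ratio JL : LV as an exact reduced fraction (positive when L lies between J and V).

JL:LV = -3/2

Choose coordinates G = (0, 0), J = (1, 0), V = (0, 1), N = (2, -3).
1. Z is the midpoint of GN ⇒ Z = (1, -3/2)
2. L is the intersection of line JV and line NZ ⇒ L = (-2, 3)
L = J + t·(V−J) with t = 3, so JL:LV = t:(1−t) = 3:-2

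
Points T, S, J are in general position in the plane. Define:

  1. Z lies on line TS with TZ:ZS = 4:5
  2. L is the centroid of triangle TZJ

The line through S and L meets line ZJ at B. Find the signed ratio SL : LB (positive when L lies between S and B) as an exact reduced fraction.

SL:LB = -19/4

Assign T = (0, 0), S = (1, 0), J = (0, 1) — the answer is frame-independent, so this choice is without loss of generality.
1. Z lies on line TS with TZ:ZS = 4:5 ⇒ Z = (4/9, 0)
2. L is the centroid of triangle TZJ ⇒ L = (4/27, 1/3)
line SL meets ZJ at B = (56/171, 5/19)
L = S + t·(B−S) with t = 19/15, so SL:LB = 19/15:-4/15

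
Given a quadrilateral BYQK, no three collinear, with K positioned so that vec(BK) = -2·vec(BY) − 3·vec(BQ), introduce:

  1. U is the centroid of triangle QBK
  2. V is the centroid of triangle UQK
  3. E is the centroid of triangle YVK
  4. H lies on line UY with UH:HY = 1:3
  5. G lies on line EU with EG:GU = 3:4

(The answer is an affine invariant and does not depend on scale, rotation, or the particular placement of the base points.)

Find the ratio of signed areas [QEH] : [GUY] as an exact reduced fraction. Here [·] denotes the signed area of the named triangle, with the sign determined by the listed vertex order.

Set B = (0, 0), Y = (1, 0), Q = (0, 1), K = (-2, -3); any affine frame gives the same invariant.
1. U is the centroid of triangle QBK ⇒ U = (-2/3, -2/3)
2. V is the centroid of triangle UQK ⇒ V = (-8/9, -8/9)
3. E is the centroid of triangle YVK ⇒ E = (-17/27, -35/27)
4. H lies on line UY with UH:HY = 1:3 ⇒ H = (-1/4, -1/2)
5. G lies on line EU with EG:GU = 3:4 ⇒ G = (-122/189, -194/189)
2·[QEH] = 10/27, 2·[GUY] = -116/189
[QEH]:[GUY] = 10/27:-116/189 = -35/58

[QEH]:[GUY] = -35/58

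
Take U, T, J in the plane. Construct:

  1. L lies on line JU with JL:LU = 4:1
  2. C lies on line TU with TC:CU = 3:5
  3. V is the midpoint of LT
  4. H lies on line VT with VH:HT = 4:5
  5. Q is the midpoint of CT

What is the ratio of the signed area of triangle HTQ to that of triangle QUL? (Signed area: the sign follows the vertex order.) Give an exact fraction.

[HTQ]:[QUL] = 5/78

Assign U = (0, 0), T = (1, 0), J = (0, 1) — the answer is frame-independent, so this choice is without loss of generality.
1. L lies on line JU with JL:LU = 4:1 ⇒ L = (0, 1/5)
2. C lies on line TU with TC:CU = 3:5 ⇒ C = (5/8, 0)
3. V is the midpoint of LT ⇒ V = (1/2, 1/10)
4. H lies on line VT with VH:HT = 4:5 ⇒ H = (13/18, 1/18)
5. Q is the midpoint of CT ⇒ Q = (13/16, 0)
2·[HTQ] = -1/96, 2·[QUL] = -13/80
[HTQ]:[QUL] = -1/96:-13/80 = 5/78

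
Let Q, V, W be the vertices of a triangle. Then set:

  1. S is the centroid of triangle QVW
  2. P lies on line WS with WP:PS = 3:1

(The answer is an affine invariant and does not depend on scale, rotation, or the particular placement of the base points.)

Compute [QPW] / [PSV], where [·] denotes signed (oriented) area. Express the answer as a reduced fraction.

Assign Q = (0, 0), V = (1, 0), W = (0, 1) — the answer is frame-independent, so this choice is without loss of generality.
1. S is the centroid of triangle QVW ⇒ S = (1/3, 1/3)
2. P lies on line WS with WP:PS = 3:1 ⇒ P = (1/4, 1/2)
2·[QPW] = 1/4, 2·[PSV] = 1/12
[QPW]:[PSV] = 1/4:1/12 = 3

[QPW]:[PSV] = 3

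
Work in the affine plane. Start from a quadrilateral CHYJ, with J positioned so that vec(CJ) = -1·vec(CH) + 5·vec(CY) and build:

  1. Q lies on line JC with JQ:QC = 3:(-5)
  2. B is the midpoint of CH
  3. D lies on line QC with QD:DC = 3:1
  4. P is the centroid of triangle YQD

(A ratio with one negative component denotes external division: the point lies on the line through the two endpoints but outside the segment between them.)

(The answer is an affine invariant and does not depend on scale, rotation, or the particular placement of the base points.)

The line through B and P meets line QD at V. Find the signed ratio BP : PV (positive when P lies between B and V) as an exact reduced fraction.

Assign C = (0, 0), H = (1, 0), Y = (0, 1), J = (-1, 5) — the answer is frame-independent, so this choice is without loss of generality.
1. Q lies on line JC with JQ:QC = 3:(-5) ⇒ Q = (-5/2, 25/2)
2. B is the midpoint of CH ⇒ B = (1/2, 0)
3. D lies on line QC with QD:DC = 3:1 ⇒ D = (-5/8, 25/8)
4. P is the centroid of triangle YQD ⇒ P = (-25/24, 133/24)
line BP meets QD at V = (-133/104, 665/104)
P = B + t·(V−B) with t = 13/15, so BP:PV = 13/15:2/15

BP:PV = 13/2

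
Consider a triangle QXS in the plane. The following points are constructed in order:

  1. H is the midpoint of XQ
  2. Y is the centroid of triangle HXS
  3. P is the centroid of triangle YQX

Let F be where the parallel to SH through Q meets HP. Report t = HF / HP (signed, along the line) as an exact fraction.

Work in coordinates with Q = (0, 0), X = (1, 0), S = (0, 1).
1. H is the midpoint of XQ ⇒ H = (1/2, 0)
2. Y is the centroid of triangle HXS ⇒ Y = (1/2, 1/3)
3. P is the centroid of triangle YQX ⇒ P = (1/2, 1/9)
through Q parallel to SH: direction (1/2, -1); meets HP at F = (1/2, -1)
F = H + t·(P−H) with t = -9

t = -9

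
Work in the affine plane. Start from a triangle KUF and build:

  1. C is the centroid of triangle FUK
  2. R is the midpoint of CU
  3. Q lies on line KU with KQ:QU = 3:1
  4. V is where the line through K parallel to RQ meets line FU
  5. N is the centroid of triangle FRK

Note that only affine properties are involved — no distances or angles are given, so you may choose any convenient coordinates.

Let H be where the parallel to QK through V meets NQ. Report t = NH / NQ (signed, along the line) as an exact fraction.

t = -29/7

Choose coordinates K = (0, 0), U = (1, 0), F = (0, 1).
1. C is the centroid of triangle FUK ⇒ C = (1/3, 1/3)
2. R is the midpoint of CU ⇒ R = (2/3, 1/6)
3. Q lies on line KU with KQ:QU = 3:1 ⇒ Q = (3/4, 0)
4. V is where the line through K parallel to RQ meets line FU ⇒ V = (-1, 2)
5. N is the centroid of triangle FRK ⇒ N = (2/9, 7/18)
through V parallel to QK: direction (-3/4, 0); meets NQ at H = (-55/28, 2)
H = N + t·(Q−N) with t = -29/7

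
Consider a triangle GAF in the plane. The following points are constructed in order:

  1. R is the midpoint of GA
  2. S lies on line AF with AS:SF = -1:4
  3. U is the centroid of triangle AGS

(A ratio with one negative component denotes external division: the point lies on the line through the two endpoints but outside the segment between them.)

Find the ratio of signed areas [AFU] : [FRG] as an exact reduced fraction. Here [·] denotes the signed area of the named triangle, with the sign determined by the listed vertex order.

[AFU]:[FRG] = -2/3

Assign G = (0, 0), A = (1, 0), F = (0, 1) — the answer is frame-independent, so this choice is without loss of generality.
1. R is the midpoint of GA ⇒ R = (1/2, 0)
2. S lies on line AF with AS:SF = -1:4 ⇒ S = (4/3, -1/3)
3. U is the centroid of triangle AGS ⇒ U = (7/9, -1/9)
2·[AFU] = 1/3, 2·[FRG] = -1/2
[AFU]:[FRG] = 1/3:-1/2 = -2/3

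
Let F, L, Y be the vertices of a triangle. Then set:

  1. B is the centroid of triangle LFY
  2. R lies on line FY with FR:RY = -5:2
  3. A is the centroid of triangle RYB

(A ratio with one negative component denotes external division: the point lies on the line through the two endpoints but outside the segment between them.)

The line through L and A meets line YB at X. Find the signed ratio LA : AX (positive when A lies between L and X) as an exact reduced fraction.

Assign F = (0, 0), L = (1, 0), Y = (0, 1) — the answer is frame-independent, so this choice is without loss of generality.
1. B is the centroid of triangle LFY ⇒ B = (1/3, 1/3)
2. R lies on line FY with FR:RY = -5:2 ⇒ R = (0, 5/3)
3. A is the centroid of triangle RYB ⇒ A = (1/9, 1)
line LA meets YB at X = (-1/7, 9/7)
A = L + t·(X−L) with t = 7/9, so LA:AX = 7/9:2/9

LA:AX = 7/2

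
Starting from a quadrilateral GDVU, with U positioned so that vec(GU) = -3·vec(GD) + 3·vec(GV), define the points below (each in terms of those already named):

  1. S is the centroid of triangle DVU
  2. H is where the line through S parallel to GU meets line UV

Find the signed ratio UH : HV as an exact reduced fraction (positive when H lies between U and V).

Assign G = (0, 0), D = (1, 0), V = (0, 1), U = (-3, 3) — the answer is frame-independent, so this choice is without loss of generality.
1. S is the centroid of triangle DVU ⇒ S = (-2/3, 4/3)
2. H is where the line through S parallel to GU meets line UV ⇒ H = (-1, 5/3)
H = U + t·(V−U) with t = 2/3, so UH:HV = t:(1−t) = 2/3:1/3

UH:HV = 2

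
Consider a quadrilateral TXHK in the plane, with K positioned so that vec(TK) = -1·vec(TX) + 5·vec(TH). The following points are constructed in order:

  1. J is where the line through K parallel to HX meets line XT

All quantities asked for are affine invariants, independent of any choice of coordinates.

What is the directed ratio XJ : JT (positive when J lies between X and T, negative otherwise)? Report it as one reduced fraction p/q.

XJ:JT = -3/4

Set T = (0, 0), X = (1, 0), H = (0, 1), K = (-1, 5); any affine frame gives the same invariant.
1. J is where the line through K parallel to HX meets line XT ⇒ J = (4, 0)
J = X + t·(T−X) with t = -3, so XJ:JT = t:(1−t) = -3:4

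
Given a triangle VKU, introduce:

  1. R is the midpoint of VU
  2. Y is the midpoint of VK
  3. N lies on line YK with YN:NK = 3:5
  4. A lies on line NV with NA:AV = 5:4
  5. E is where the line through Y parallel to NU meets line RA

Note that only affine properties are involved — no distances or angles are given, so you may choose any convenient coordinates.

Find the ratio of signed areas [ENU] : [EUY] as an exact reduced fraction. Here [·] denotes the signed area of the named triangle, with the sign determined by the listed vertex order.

[ENU]:[EUY] = -11/28

Work in coordinates with V = (0, 0), K = (1, 0), U = (0, 1).
1. R is the midpoint of VU ⇒ R = (0, 1/2)
2. Y is the midpoint of VK ⇒ Y = (1/2, 0)
3. N lies on line YK with YN:NK = 3:5 ⇒ N = (11/16, 0)
4. A lies on line NV with NA:AV = 5:4 ⇒ A = (11/36, 0)
5. E is where the line through Y parallel to NU meets line RA ⇒ E = (-5/4, 28/11)
2·[ENU] = 3/16, 2·[EUY] = -21/44
[ENU]:[EUY] = 3/16:-21/44 = -11/28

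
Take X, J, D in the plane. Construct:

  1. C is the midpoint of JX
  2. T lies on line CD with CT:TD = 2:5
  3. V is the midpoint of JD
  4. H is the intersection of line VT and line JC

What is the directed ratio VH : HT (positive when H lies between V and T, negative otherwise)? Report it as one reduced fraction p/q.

VH:HT = -7/4

Choose coordinates X = (0, 0), J = (1, 0), D = (0, 1).
1. C is the midpoint of JX ⇒ C = (1/2, 0)
2. T lies on line CD with CT:TD = 2:5 ⇒ T = (5/14, 2/7)
3. V is the midpoint of JD ⇒ V = (1/2, 1/2)
4. H is the intersection of line VT and line JC ⇒ H = (1/6, 0)
H = V + t·(T−V) with t = 7/3, so VH:HT = t:(1−t) = 7/3:-4/3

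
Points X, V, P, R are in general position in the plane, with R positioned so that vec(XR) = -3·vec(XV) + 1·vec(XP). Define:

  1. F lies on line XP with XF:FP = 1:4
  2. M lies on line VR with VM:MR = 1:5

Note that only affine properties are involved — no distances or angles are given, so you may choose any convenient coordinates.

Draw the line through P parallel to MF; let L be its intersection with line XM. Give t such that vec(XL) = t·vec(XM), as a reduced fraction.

t = 5

Set X = (0, 0), V = (1, 0), P = (0, 1), R = (-3, 1); any affine frame gives the same invariant.
1. F lies on line XP with XF:FP = 1:4 ⇒ F = (0, 1/5)
2. M lies on line VR with VM:MR = 1:5 ⇒ M = (1/3, 1/6)
through P parallel to MF: direction (-1/3, 1/30); meets XM at L = (5/3, 5/6)
L = X + t·(M−X) with t = 5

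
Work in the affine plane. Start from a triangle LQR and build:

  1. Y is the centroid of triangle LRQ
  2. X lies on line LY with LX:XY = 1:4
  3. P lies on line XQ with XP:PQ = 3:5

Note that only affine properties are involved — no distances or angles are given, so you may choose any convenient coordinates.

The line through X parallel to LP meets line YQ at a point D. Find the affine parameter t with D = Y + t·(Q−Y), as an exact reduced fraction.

t = 3/5

Work in coordinates with L = (0, 0), Q = (1, 0), R = (0, 1).
1. Y is the centroid of triangle LRQ ⇒ Y = (1/3, 1/3)
2. X lies on line LY with LX:XY = 1:4 ⇒ X = (1/15, 1/15)
3. P lies on line XQ with XP:PQ = 3:5 ⇒ P = (5/12, 1/24)
through X parallel to LP: direction (5/12, 1/24); meets YQ at D = (11/15, 2/15)
D = Y + t·(Q−Y) with t = 3/5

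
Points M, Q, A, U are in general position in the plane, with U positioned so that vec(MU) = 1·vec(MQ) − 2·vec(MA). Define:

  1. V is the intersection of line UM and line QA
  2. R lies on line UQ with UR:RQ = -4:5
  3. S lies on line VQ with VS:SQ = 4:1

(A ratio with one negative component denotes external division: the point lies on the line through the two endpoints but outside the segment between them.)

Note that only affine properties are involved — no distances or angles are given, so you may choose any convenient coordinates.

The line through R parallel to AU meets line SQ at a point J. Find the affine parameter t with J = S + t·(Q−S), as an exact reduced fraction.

t = -23/2

Work in coordinates with M = (0, 0), Q = (1, 0), A = (0, 1), U = (1, -2).
1. V is the intersection of line UM and line QA ⇒ V = (-1, 2)
2. R lies on line UQ with UR:RQ = -4:5 ⇒ R = (1, -10)
3. S lies on line VQ with VS:SQ = 4:1 ⇒ S = (3/5, 2/5)
through R parallel to AU: direction (1, -3); meets SQ at J = (-4, 5)
J = S + t·(Q−S) with t = -23/2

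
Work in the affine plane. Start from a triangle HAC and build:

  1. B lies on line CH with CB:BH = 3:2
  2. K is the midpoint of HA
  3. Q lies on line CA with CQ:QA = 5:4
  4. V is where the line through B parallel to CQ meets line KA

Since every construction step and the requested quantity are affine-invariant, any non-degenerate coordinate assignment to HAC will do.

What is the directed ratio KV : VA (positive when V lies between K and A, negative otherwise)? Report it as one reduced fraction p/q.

Choose coordinates H = (0, 0), A = (1, 0), C = (0, 1).
1. B lies on line CH with CB:BH = 3:2 ⇒ B = (0, 2/5)
2. K is the midpoint of HA ⇒ K = (1/2, 0)
3. Q lies on line CA with CQ:QA = 5:4 ⇒ Q = (5/9, 4/9)
4. V is where the line through B parallel to CQ meets line KA ⇒ V = (2/5, 0)
V = K + t·(A−K) with t = -1/5, so KV:VA = t:(1−t) = -1/5:6/5

KV:VA = -1/6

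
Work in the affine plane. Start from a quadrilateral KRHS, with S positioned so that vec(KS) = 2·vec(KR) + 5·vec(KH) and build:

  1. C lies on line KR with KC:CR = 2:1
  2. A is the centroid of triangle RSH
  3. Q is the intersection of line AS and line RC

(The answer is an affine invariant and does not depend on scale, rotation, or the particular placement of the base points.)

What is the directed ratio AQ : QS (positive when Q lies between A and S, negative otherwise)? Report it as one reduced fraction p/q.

Choose coordinates K = (0, 0), R = (1, 0), H = (0, 1), S = (2, 5).
1. C lies on line KR with KC:CR = 2:1 ⇒ C = (2/3, 0)
2. A is the centroid of triangle RSH ⇒ A = (1, 2)
3. Q is the intersection of line AS and line RC ⇒ Q = (1/3, 0)
Q = A + t·(S−A) with t = -2/3, so AQ:QS = t:(1−t) = -2/3:5/3

AQ:QS = -2/5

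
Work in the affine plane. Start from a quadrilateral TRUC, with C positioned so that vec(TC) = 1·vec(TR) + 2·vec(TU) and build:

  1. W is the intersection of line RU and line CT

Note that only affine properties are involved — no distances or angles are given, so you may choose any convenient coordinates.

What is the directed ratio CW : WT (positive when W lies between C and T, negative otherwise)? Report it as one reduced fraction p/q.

CW:WT = 2

Set T = (0, 0), R = (1, 0), U = (0, 1), C = (1, 2); any affine frame gives the same invariant.
1. W is the intersection of line RU and line CT ⇒ W = (1/3, 2/3)
W = C + t·(T−C) with t = 2/3, so CW:WT = t:(1−t) = 2/3:1/3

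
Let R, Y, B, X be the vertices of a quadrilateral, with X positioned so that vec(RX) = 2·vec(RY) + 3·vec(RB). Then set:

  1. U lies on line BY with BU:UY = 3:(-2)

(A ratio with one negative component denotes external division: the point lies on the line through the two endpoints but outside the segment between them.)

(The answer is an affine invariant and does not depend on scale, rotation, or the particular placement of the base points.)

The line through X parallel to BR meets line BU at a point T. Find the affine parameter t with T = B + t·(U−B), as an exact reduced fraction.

t = 2/3

Assign R = (0, 0), Y = (1, 0), B = (0, 1), X = (2, 3) — the answer is frame-independent, so this choice is without loss of generality.
1. U lies on line BY with BU:UY = 3:(-2) ⇒ U = (3, -2)
through X parallel to BR: direction (0, -1); meets BU at T = (2, -1)
T = B + t·(U−B) with t = 2/3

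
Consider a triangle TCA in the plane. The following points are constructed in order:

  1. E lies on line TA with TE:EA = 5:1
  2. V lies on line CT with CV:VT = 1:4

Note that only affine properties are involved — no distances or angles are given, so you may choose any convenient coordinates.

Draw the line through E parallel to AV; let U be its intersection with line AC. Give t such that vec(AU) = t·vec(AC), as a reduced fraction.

Work in coordinates with T = (0, 0), C = (1, 0), A = (0, 1).
1. E lies on line TA with TE:EA = 5:1 ⇒ E = (0, 5/6)
2. V lies on line CT with CV:VT = 1:4 ⇒ V = (4/5, 0)
through E parallel to AV: direction (4/5, -1); meets AC at U = (-2/3, 5/3)
U = A + t·(C−A) with t = -2/3

t = -2/3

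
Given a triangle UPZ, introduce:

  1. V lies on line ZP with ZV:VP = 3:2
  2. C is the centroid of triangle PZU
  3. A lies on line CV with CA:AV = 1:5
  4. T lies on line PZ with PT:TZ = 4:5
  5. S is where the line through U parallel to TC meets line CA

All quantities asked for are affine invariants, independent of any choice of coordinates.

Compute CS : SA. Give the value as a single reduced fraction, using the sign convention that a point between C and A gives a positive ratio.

CS:SA = -15/14

Choose coordinates U = (0, 0), P = (1, 0), Z = (0, 1).
1. V lies on line ZP with ZV:VP = 3:2 ⇒ V = (3/5, 2/5)
2. C is the centroid of triangle PZU ⇒ C = (1/3, 1/3)
3. A lies on line CV with CA:AV = 1:5 ⇒ A = (17/45, 31/90)
4. T lies on line PZ with PT:TZ = 4:5 ⇒ T = (5/9, 4/9)
5. S is where the line through U parallel to TC meets line CA ⇒ S = (1, 1/2)
S = C + t·(A−C) with t = 15, so CS:SA = t:(1−t) = 15:-14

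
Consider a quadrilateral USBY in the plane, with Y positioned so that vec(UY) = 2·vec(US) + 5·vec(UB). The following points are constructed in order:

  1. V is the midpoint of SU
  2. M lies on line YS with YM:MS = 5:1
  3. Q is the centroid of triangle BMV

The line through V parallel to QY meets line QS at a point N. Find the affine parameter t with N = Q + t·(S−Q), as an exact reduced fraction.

Set U = (0, 0), S = (1, 0), B = (0, 1), Y = (2, 5); any affine frame gives the same invariant.
1. V is the midpoint of SU ⇒ V = (1/2, 0)
2. M lies on line YS with YM:MS = 5:1 ⇒ M = (7/6, 5/6)
3. Q is the centroid of triangle BMV ⇒ Q = (5/9, 11/18)
through V parallel to QY: direction (13/9, 79/18); meets QS at N = (301/459, 869/1836)
N = Q + t·(S−Q) with t = 23/102

t = 23/102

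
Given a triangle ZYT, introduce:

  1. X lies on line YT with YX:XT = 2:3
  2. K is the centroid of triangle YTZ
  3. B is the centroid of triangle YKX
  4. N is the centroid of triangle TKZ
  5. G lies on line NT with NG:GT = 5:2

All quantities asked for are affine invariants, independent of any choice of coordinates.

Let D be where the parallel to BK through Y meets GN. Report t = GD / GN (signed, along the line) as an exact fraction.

Work in coordinates with Z = (0, 0), Y = (1, 0), T = (0, 1).
1. X lies on line YT with YX:XT = 2:3 ⇒ X = (3/5, 2/5)
2. K is the centroid of triangle YTZ ⇒ K = (1/3, 1/3)
3. B is the centroid of triangle YKX ⇒ B = (29/45, 11/45)
4. N is the centroid of triangle TKZ ⇒ N = (1/9, 4/9)
5. G lies on line NT with NG:GT = 5:2 ⇒ G = (2/63, 53/63)
through Y parallel to BK: direction (-14/45, 4/45); meets GN at D = (5/33, 8/33)
D = G + t·(N−G) with t = 83/55

t = 83/55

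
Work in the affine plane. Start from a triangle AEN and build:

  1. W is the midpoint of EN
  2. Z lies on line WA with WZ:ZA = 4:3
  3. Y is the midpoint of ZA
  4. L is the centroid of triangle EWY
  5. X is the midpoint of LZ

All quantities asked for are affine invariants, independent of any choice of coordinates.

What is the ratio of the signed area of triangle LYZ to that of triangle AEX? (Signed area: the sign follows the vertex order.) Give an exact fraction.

[LYZ]:[AEX] = -6/35

Choose coordinates A = (0, 0), E = (1, 0), N = (0, 1).
1. W is the midpoint of EN ⇒ W = (1/2, 1/2)
2. Z lies on line WA with WZ:ZA = 4:3 ⇒ Z = (3/14, 3/14)
3. Y is the midpoint of ZA ⇒ Y = (3/28, 3/28)
4. L is the centroid of triangle EWY ⇒ L = (15/28, 17/84)
5. X is the midpoint of LZ ⇒ X = (3/8, 5/24)
2·[LYZ] = -1/28, 2·[AEX] = 5/24
[LYZ]:[AEX] = -1/28:5/24 = -6/35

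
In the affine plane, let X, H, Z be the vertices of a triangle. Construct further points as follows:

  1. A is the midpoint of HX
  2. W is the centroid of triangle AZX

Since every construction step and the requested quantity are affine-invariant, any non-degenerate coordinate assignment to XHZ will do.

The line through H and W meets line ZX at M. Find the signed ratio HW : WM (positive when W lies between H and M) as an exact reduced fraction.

Choose coordinates X = (0, 0), H = (1, 0), Z = (0, 1).
1. A is the midpoint of HX ⇒ A = (1/2, 0)
2. W is the centroid of triangle AZX ⇒ W = (1/6, 1/3)
line HW meets ZX at M = (0, 2/5)
W = H + t·(M−H) with t = 5/6, so HW:WM = 5/6:1/6

HW:WM = 5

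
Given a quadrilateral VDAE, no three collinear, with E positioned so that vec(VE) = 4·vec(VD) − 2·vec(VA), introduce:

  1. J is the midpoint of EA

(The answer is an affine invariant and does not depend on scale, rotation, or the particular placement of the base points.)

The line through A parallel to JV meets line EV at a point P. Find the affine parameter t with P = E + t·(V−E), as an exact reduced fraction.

t = 2

Work in coordinates with V = (0, 0), D = (1, 0), A = (0, 1), E = (4, -2).
1. J is the midpoint of EA ⇒ J = (2, -1/2)
through A parallel to JV: direction (-2, 1/2); meets EV at P = (-4, 2)
P = E + t·(V−E) with t = 2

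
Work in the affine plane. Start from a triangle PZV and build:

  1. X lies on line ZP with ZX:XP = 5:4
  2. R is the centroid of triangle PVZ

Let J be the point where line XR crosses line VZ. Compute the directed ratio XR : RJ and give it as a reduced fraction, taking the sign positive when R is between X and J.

XR:RJ = 2/3

Work in coordinates with P = (0, 0), Z = (1, 0), V = (0, 1).
1. X lies on line ZP with ZX:XP = 5:4 ⇒ X = (4/9, 0)
2. R is the centroid of triangle PVZ ⇒ R = (1/3, 1/3)
line XR meets VZ at J = (1/6, 5/6)
R = X + t·(J−X) with t = 2/5, so XR:RJ = 2/5:3/5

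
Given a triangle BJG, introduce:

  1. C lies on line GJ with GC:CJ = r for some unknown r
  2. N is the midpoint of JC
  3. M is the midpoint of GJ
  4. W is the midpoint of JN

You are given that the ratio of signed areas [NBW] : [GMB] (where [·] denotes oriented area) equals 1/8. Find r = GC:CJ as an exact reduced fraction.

Work in coordinates with B = (0, 0), J = (1, 0), G = (0, 1).
1. With GC:CJ = r, write λ = r/(r+1) so C = G + λ·(J−G); C is affine-linear in λ
2. N is the midpoint of JC ⇒ N is an affine combination of earlier points and hence also affine-linear in λ
3. M is the midpoint of GJ ⇒ M = (1/2, 1/2)
4. W is the midpoint of JN ⇒ W is an affine combination of earlier points and hence also affine-linear in λ
Every point depending on C is an affine combination of C and λ-independent points, so each such coordinate is linear in λ; the λ² term in each signed area is a multiple of (J−G)×(J−G) = 0, so 2·[NBW] and 2·[GMB] are each linear in λ. Evaluating at λ=0 and λ=1:
  2·[NBW] = -1/4·λ + 1/4,   2·[GMB] = -1/2
So [NBW]:[GMB] = (-1/4·λ + 1/4) / (-1/2). Setting this equal to 1/8:
  -1/4·λ + 1/4 = 1/8·(-1/2)  ⇒  λ = 5/4
Then r = λ/(1−λ) = (5/4)/(-1/4) = -5. Check: with r = -5, C = (5/4, -1/4) and [NBW]:[GMB] = 1/8 as required.

r = -5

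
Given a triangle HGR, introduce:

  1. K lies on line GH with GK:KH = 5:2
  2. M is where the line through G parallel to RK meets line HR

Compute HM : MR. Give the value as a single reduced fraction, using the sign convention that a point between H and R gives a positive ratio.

HM:MR = -7/5

Set H = (0, 0), G = (1, 0), R = (0, 1); any affine frame gives the same invariant.
1. K lies on line GH with GK:KH = 5:2 ⇒ K = (2/7, 0)
2. M is where the line through G parallel to RK meets line HR ⇒ M = (0, 7/2)
M = H + t·(R−H) with t = 7/2, so HM:MR = t:(1−t) = 7/2:-5/2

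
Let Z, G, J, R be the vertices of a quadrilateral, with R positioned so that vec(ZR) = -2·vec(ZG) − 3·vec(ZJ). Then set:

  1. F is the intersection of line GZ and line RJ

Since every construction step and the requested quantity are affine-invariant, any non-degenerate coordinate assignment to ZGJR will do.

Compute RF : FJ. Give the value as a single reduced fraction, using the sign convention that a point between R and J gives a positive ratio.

RF:FJ = 3

Set Z = (0, 0), G = (1, 0), J = (0, 1), R = (-2, -3); any affine frame gives the same invariant.
1. F is the intersection of line GZ and line RJ ⇒ F = (-1/2, 0)
F = R + t·(J−R) with t = 3/4, so RF:FJ = t:(1−t) = 3/4:1/4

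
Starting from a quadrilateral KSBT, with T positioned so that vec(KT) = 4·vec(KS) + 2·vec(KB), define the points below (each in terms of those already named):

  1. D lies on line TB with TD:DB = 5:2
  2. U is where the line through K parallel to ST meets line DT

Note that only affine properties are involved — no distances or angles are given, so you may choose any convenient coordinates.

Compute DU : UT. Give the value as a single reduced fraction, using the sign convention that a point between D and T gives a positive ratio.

DU:UT = 11/14

Assign K = (0, 0), S = (1, 0), B = (0, 1), T = (4, 2) — the answer is frame-independent, so this choice is without loss of generality.
1. D lies on line TB with TD:DB = 5:2 ⇒ D = (8/7, 9/7)
2. U is where the line through K parallel to ST meets line DT ⇒ U = (12/5, 8/5)
U = D + t·(T−D) with t = 11/25, so DU:UT = t:(1−t) = 11/25:14/25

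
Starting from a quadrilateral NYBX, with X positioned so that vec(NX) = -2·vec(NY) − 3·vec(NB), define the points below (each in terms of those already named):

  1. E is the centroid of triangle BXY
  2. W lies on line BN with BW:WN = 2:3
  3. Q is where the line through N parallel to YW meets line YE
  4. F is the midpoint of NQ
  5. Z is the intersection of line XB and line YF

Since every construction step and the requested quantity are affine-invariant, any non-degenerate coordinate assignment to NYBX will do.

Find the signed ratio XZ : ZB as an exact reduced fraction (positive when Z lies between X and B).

Set N = (0, 0), Y = (1, 0), B = (0, 1), X = (-2, -3); any affine frame gives the same invariant.
1. E is the centroid of triangle BXY ⇒ E = (-1/3, -2/3)
2. W lies on line BN with BW:WN = 2:3 ⇒ W = (0, 3/5)
3. Q is where the line through N parallel to YW meets line YE ⇒ Q = (5/11, -3/11)
4. F is the midpoint of NQ ⇒ F = (5/22, -3/22)
5. Z is the intersection of line XB and line YF ⇒ Z = (-20/31, -9/31)
Z = X + t·(B−X) with t = 21/31, so XZ:ZB = t:(1−t) = 21/31:10/31

XZ:ZB = 21/10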